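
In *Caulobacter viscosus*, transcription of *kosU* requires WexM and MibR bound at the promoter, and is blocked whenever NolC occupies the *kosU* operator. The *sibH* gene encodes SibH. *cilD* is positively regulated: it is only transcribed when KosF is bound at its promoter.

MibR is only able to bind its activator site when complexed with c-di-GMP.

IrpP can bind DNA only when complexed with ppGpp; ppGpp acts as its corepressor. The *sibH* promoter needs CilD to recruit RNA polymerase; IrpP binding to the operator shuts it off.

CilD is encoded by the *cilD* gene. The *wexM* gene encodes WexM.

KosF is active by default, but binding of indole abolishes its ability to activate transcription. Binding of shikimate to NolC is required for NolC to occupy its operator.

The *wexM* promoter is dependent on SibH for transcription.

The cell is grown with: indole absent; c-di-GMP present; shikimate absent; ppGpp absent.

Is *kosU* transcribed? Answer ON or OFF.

ON

ppGpp is absent, so IrpP is inactive.
Indole is absent, so KosF is active.
No repressor is bound and KosF is active, so *cilD* is transcribed.
So CilD is produced and active.
No repressor is bound and CilD is active, so *sibH* is transcribed.
So SibH is produced and active.
No repressor is bound and SibH is active, so *wexM* is transcribed.
So WexM is produced and active.
c-di-GMP is present, so MibR is active.
Shikimate is absent, so NolC is inactive.
No repressor is bound and WexM and MibR are active, so *kosU* is transcribed.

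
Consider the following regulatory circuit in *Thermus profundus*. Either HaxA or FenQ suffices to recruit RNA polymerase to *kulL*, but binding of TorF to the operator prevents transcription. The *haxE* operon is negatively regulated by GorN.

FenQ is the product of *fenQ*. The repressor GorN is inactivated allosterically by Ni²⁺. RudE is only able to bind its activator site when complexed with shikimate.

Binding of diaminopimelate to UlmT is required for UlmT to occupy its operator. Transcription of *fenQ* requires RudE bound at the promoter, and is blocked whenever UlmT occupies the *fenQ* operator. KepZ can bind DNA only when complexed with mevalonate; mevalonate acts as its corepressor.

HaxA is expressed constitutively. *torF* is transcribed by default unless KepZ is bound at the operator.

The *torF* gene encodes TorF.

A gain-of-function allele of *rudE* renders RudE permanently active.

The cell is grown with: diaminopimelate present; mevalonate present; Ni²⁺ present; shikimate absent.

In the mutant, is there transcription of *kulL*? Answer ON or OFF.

HaxA is produced constitutively and is active.
Mevalonate is present, so KepZ is active.
With repressor KepZ bound, *torF* is not transcribed.
So TorF is not produced.
Diaminopimelate is present, so UlmT is active.
RudE is constitutively active in this strain.
With repressor UlmT bound, *fenQ* is not transcribed.
So FenQ is not produced.
Activator HaxA is present, so *kulL* is transcribed.

ON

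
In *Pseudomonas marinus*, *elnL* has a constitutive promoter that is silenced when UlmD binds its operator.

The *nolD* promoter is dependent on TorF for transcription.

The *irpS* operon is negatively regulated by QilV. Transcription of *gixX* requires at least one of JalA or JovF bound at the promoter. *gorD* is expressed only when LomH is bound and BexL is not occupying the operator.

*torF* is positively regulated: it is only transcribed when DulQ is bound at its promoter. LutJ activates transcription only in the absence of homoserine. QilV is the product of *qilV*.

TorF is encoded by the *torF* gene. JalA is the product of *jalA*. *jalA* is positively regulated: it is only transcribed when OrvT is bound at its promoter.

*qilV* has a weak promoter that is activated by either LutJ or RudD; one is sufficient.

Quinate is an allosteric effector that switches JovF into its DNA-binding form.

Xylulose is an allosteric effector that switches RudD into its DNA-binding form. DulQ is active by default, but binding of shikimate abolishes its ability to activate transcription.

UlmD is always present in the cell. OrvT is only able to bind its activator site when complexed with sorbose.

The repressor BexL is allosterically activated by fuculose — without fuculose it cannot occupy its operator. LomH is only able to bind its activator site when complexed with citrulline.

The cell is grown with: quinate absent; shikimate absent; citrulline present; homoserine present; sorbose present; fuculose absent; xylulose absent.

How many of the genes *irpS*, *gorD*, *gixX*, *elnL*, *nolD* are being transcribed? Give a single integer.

Homoserine is present, so LutJ is inactive.
Xylulose is absent, so RudD is inactive.
No activator is available at the *qilV* promoter, so *qilV* is not transcribed.
So QilV is not produced.
With no repressor bound, *irpS* is transcribed.
→ *irpS* is ON.
Fuculose is absent, so BexL is inactive.
Citrulline is present, so LomH is active.
No repressor is bound and LomH is active, so *gorD* is transcribed.
→ *gorD* is ON.
Sorbose is present, so OrvT is active.
No repressor is bound and OrvT is active, so *jalA* is transcribed.
So JalA is produced and active.
Quinate is absent, so JovF is inactive.
Activator JalA is present, so *gixX* is transcribed.
→ *gixX* is ON.
UlmD is produced constitutively and is active.
With repressor UlmD bound, *elnL* is not transcribed.
→ *elnL* is OFF.
Shikimate is absent, so DulQ is active.
No repressor is bound and DulQ is active, so *torF* is transcribed.
So TorF is produced and active.
No repressor is bound and TorF is active, so *nolD* is transcribed.
→ *nolD* is ON.
4 of the 5 genes are transcribed.

4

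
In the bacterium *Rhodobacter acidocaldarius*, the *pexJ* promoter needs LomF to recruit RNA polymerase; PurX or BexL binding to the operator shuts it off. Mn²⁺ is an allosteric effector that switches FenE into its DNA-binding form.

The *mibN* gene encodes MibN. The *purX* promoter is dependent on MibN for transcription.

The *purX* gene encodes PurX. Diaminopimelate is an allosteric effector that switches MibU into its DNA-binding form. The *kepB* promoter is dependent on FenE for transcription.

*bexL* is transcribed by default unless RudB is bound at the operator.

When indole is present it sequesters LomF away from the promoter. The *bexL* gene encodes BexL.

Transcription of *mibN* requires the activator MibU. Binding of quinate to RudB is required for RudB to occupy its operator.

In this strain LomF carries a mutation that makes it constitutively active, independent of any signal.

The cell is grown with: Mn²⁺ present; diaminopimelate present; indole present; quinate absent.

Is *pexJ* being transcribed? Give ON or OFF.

Diaminopimelate is present, so MibU is active.
No repressor is bound and MibU is active, so *mibN* is transcribed.
So MibN is produced and active.
No repressor is bound and MibN is active, so *purX* is transcribed.
So PurX is produced and active.
LomF is constitutively active in this strain.
Quinate is absent, so RudB is inactive.
With no repressor bound, *bexL* is transcribed.
So BexL is produced and active.
With repressor PurX bound, *pexJ* is not transcribed.

OFF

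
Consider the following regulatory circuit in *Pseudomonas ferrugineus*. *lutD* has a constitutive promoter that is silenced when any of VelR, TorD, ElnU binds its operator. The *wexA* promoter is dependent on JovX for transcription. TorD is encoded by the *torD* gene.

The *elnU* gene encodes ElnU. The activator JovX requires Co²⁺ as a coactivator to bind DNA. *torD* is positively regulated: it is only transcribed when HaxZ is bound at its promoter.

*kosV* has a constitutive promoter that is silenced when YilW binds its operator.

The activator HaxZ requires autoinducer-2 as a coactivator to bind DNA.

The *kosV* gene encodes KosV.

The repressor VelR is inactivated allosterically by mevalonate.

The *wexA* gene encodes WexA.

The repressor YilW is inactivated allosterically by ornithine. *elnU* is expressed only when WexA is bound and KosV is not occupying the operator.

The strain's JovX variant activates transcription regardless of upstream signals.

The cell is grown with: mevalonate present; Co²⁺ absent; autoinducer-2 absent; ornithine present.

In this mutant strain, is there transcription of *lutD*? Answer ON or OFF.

ON

Mevalonate is present, so VelR is inactive.
Autoinducer-2 is absent, so HaxZ is inactive.
Required activator HaxZ is absent, so *torD* is not transcribed.
So TorD is not produced.
JovX is constitutively active in this strain.
No repressor is bound and JovX is active, so *wexA* is transcribed.
So WexA is produced and active.
Ornithine is present, so YilW is inactive.
With no repressor bound, *kosV* is transcribed.
So KosV is produced and active.
With repressor KosV bound, *elnU* is not transcribed.
So ElnU is not produced.
With no repressor bound, *lutD* is transcribed.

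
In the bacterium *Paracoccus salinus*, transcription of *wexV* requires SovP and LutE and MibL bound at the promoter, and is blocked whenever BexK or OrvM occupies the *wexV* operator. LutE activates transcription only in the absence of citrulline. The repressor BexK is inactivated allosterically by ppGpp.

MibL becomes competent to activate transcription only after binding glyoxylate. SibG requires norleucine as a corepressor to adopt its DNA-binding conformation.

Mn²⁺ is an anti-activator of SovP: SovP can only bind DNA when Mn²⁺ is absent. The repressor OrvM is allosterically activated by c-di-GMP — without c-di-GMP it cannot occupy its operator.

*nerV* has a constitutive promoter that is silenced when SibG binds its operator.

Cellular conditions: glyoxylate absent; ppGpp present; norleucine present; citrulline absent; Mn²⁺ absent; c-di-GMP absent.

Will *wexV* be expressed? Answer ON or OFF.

OFF

Mn²⁺ is absent, so SovP is active.
ppGpp is present, so BexK is inactive.
c-di-GMP is absent, so OrvM is inactive.
Citrulline is absent, so LutE is active.
Glyoxylate is absent, so MibL is inactive.
Required activator MibL is absent, so *wexV* is not transcribed.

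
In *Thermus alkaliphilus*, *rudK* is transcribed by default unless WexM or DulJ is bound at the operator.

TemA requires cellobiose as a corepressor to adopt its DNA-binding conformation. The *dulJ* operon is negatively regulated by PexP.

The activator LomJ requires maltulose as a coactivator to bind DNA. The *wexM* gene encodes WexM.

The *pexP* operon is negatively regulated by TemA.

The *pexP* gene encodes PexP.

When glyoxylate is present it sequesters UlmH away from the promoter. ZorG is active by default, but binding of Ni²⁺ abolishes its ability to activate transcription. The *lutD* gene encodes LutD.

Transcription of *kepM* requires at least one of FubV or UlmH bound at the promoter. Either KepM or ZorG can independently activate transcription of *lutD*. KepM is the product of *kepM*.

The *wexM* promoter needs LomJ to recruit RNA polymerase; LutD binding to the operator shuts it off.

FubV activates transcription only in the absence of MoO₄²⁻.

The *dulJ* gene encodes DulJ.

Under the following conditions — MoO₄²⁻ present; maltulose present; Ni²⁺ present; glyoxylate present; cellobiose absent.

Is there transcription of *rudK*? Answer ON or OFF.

OFF

Maltulose is present, so LomJ is active.
MoO₄²⁻ is present, so FubV is inactive.
Glyoxylate is present, so UlmH is inactive.
No activator is available at the *kepM* promoter, so *kepM* is not transcribed.
So KepM is not produced.
Ni²⁺ is present, so ZorG is inactive.
No activator is available at the *lutD* promoter, so *lutD* is not transcribed.
So LutD is not produced.
No repressor is bound and LomJ is active, so *wexM* is transcribed.
So WexM is produced and active.
Cellobiose is absent, so TemA is inactive.
With no repressor bound, *pexP* is transcribed.
So PexP is produced and active.
With repressor PexP bound, *dulJ* is not transcribed.
So DulJ is not produced.
With repressor WexM bound, *rudK* is not transcribed.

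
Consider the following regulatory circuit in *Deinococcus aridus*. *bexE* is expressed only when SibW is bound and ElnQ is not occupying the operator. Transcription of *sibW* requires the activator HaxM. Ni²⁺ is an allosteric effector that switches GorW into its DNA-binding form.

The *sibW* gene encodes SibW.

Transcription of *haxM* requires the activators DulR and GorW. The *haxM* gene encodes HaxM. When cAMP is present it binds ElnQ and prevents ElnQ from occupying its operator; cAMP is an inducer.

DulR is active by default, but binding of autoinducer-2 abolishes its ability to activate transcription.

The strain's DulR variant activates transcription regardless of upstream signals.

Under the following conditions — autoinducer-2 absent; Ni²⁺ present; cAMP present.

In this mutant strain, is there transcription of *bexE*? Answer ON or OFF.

DulR is constitutively active in this strain.
Ni²⁺ is present, so GorW is active.
No repressor is bound and DulR and GorW are active, so *haxM* is transcribed.
So HaxM is produced and active.
No repressor is bound and HaxM is active, so *sibW* is transcribed.
So SibW is produced and active.
cAMP is present, so ElnQ is inactive.
No repressor is bound and SibW is active, so *bexE* is transcribed.

ON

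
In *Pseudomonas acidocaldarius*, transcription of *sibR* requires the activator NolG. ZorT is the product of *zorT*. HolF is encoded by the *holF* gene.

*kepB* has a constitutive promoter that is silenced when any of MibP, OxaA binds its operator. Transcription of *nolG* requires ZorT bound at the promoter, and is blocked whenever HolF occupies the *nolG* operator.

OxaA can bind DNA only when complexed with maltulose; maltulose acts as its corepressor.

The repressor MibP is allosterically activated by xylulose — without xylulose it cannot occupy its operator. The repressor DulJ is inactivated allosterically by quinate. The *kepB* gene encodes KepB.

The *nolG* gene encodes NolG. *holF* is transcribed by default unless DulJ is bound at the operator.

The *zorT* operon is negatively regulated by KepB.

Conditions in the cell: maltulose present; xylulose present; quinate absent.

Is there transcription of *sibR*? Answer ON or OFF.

ON

Xylulose is present, so MibP is active.
Maltulose is present, so OxaA is active.
With repressor MibP bound, *kepB* is not transcribed.
So KepB is not produced.
With no repressor bound, *zorT* is transcribed.
So ZorT is produced and active.
Quinate is absent, so DulJ is active.
With repressor DulJ bound, *holF* is not transcribed.
So HolF is not produced.
No repressor is bound and ZorT is active, so *nolG* is transcribed.
So NolG is produced and active.
No repressor is bound and NolG is active, so *sibR* is transcribed.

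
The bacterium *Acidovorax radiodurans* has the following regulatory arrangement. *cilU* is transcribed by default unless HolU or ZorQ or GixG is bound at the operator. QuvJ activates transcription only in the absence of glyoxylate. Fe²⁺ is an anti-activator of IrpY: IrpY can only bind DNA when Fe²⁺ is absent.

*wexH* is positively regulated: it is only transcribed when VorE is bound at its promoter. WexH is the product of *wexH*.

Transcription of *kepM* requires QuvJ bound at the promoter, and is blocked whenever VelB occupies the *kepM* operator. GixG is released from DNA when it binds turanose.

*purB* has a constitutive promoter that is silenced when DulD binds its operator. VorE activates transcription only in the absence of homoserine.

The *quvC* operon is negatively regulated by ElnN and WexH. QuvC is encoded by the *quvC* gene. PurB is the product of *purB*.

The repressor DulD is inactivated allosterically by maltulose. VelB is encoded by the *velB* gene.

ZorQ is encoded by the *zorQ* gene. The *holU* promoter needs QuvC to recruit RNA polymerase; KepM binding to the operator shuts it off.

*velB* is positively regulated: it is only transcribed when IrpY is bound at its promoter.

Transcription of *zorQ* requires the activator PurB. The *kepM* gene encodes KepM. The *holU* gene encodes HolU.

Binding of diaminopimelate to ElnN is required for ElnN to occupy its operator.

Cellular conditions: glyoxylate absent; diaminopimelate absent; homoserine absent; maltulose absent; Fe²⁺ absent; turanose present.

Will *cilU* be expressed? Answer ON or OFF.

ON

Fe²⁺ is absent, so IrpY is active.
No repressor is bound and IrpY is active, so *velB* is transcribed.
So VelB is produced and active.
Glyoxylate is absent, so QuvJ is active.
With repressor VelB bound, *kepM* is not transcribed.
So KepM is not produced.
Diaminopimelate is absent, so ElnN is inactive.
Homoserine is absent, so VorE is active.
No repressor is bound and VorE is active, so *wexH* is transcribed.
So WexH is produced and active.
With repressor WexH bound, *quvC* is not transcribed.
So QuvC is not produced.
Required activator QuvC is absent, so *holU* is not transcribed.
So HolU is not produced.
Maltulose is absent, so DulD is active.
With repressor DulD bound, *purB* is not transcribed.
So PurB is not produced.
Required activator PurB is absent, so *zorQ* is not transcribed.
So ZorQ is not produced.
Turanose is present, so GixG is inactive.
With no repressor bound, *cilU* is transcribed.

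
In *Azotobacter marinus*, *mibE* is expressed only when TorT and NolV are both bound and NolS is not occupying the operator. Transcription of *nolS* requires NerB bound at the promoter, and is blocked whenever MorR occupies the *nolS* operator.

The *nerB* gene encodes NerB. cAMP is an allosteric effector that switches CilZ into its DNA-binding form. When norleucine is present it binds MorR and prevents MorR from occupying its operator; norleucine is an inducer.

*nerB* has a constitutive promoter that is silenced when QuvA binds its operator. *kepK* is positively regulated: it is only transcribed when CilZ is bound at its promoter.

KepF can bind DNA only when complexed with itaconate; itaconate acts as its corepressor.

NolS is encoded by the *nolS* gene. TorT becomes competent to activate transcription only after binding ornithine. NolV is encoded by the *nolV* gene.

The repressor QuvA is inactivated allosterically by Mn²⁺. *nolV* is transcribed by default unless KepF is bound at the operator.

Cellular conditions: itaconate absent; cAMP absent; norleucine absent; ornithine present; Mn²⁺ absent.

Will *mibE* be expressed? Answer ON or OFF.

Ornithine is present, so TorT is active.
Itaconate is absent, so KepF is inactive.
With no repressor bound, *nolV* is transcribed.
So NolV is produced and active.
Mn²⁺ is absent, so QuvA is active.
With repressor QuvA bound, *nerB* is not transcribed.
So NerB is not produced.
Norleucine is absent, so MorR is active.
With repressor MorR bound, *nolS* is not transcribed.
So NolS is not produced.
No repressor is bound and TorT and NolV are active, so *mibE* is transcribed.

ON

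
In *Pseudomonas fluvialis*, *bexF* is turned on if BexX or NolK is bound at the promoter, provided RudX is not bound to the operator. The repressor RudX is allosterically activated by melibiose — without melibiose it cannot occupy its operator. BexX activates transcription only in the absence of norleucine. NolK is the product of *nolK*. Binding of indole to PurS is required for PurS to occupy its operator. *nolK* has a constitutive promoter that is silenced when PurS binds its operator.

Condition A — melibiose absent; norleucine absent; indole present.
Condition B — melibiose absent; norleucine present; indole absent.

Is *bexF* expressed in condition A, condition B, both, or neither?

Condition A:
Melibiose is absent, so RudX is inactive.
Norleucine is absent, so BexX is active.
Indole is present, so PurS is active.
With repressor PurS bound, *nolK* is not transcribed.
So NolK is not produced.
Activator BexX is present, so *bexF* is transcribed.
→ *bexF* is ON in A.
Condition B:
Melibiose is absent, so RudX is inactive.
Norleucine is present, so BexX is inactive.
Indole is absent, so PurS is inactive.
With no repressor bound, *nolK* is transcribed.
So NolK is produced and active.
Activator NolK is present, so *bexF* is transcribed.
→ *bexF* is ON in B.

both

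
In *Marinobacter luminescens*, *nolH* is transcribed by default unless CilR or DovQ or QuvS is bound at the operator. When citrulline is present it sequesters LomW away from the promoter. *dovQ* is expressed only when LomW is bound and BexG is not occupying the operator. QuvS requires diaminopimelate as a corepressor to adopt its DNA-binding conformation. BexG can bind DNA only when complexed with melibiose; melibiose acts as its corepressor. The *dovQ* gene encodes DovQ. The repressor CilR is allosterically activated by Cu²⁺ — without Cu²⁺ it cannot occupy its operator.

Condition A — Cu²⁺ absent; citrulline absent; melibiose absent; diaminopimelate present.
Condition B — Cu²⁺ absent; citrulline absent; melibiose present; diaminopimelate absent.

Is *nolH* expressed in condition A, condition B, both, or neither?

B only

Condition A:
Cu²⁺ is absent, so CilR is inactive.
Citrulline is absent, so LomW is active.
Melibiose is absent, so BexG is inactive.
No repressor is bound and LomW is active, so *dovQ* is transcribed.
So DovQ is produced and active.
Diaminopimelate is present, so QuvS is active.
With repressor DovQ bound, *nolH* is not transcribed.
→ *nolH* is OFF in A.
Condition B:
Cu²⁺ is absent, so CilR is inactive.
Citrulline is absent, so LomW is active.
Melibiose is present, so BexG is active.
With repressor BexG bound, *dovQ* is not transcribed.
So DovQ is not produced.
Diaminopimelate is absent, so QuvS is inactive.
With no repressor bound, *nolH* is transcribed.
→ *nolH* is ON in B.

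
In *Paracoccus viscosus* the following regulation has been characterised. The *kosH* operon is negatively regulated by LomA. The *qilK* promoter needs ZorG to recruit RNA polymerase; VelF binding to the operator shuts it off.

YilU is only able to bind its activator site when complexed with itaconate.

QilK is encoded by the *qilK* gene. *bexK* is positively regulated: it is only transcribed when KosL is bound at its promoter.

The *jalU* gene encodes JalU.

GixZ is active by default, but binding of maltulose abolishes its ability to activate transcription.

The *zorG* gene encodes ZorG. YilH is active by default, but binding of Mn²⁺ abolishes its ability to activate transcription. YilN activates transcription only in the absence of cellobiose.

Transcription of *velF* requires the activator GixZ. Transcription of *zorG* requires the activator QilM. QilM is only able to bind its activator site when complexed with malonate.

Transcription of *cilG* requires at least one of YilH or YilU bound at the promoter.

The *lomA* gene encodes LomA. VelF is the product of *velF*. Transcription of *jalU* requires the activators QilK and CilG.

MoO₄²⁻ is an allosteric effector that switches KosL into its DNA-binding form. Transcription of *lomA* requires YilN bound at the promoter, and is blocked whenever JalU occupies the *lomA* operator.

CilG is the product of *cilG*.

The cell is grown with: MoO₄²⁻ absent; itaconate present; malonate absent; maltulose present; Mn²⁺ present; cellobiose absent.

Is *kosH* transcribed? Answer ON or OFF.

OFF

Maltulose is present, so GixZ is inactive.
Required activator GixZ is absent, so *velF* is not transcribed.
So VelF is not produced.
Malonate is absent, so QilM is inactive.
Required activator QilM is absent, so *zorG* is not transcribed.
So ZorG is not produced.
Required activator ZorG is absent, so *qilK* is not transcribed.
So QilK is not produced.
Mn²⁺ is present, so YilH is inactive.
Itaconate is present, so YilU is active.
Activator YilU is present, so *cilG* is transcribed.
So CilG is produced and active.
Required activator QilK is absent, so *jalU* is not transcribed.
So JalU is not produced.
Cellobiose is absent, so YilN is active.
No repressor is bound and YilN is active, so *lomA* is transcribed.
So LomA is produced and active.
With repressor LomA bound, *kosH* is not transcribed.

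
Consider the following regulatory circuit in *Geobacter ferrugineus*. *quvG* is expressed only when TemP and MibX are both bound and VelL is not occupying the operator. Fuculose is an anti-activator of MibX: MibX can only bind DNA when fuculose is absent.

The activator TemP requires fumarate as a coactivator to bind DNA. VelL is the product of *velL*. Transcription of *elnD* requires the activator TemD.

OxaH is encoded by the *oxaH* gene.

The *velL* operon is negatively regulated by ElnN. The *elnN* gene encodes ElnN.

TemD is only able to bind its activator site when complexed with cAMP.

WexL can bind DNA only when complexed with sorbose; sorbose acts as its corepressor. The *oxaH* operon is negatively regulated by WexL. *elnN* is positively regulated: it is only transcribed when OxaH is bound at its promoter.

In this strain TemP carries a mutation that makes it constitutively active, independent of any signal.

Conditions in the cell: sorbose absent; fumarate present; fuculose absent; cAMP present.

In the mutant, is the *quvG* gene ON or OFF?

Sorbose is absent, so WexL is inactive.
With no repressor bound, *oxaH* is transcribed.
So OxaH is produced and active.
No repressor is bound and OxaH is active, so *elnN* is transcribed.
So ElnN is produced and active.
With repressor ElnN bound, *velL* is not transcribed.
So VelL is not produced.
TemP is constitutively active in this strain.
Fuculose is absent, so MibX is active.
No repressor is bound and TemP and MibX are active, so *quvG* is transcribed.

ON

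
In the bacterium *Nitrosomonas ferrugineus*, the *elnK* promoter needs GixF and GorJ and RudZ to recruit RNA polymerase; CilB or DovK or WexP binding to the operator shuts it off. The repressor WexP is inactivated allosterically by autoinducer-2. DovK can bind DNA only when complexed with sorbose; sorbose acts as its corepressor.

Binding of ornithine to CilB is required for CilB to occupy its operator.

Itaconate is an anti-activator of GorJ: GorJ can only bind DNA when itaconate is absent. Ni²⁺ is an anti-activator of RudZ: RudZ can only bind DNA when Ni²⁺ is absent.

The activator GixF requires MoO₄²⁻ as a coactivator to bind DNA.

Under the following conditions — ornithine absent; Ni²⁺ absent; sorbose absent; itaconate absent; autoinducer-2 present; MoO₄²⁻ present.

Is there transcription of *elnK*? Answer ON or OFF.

MoO₄²⁻ is present, so GixF is active.
Itaconate is absent, so GorJ is active.
Ornithine is absent, so CilB is inactive.
Sorbose is absent, so DovK is inactive.
Ni²⁺ is absent, so RudZ is active.
Autoinducer-2 is present, so WexP is inactive.
No repressor is bound and GixF and GorJ and RudZ are active, so *elnK* is transcribed.

ON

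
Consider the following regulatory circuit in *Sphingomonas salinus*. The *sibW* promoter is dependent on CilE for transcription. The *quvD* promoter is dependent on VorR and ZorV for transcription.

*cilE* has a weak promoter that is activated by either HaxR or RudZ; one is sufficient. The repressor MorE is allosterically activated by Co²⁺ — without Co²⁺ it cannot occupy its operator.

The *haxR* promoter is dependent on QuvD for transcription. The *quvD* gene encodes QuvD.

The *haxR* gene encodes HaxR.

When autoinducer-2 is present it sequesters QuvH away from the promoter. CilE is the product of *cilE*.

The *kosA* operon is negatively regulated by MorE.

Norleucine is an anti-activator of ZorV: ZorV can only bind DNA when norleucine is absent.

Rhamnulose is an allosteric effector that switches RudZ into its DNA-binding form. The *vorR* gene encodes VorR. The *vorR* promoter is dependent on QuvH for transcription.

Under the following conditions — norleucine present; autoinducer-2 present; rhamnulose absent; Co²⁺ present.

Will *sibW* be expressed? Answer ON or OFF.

OFF

Autoinducer-2 is present, so QuvH is inactive.
Required activator QuvH is absent, so *vorR* is not transcribed.
So VorR is not produced.
Norleucine is present, so ZorV is inactive.
Required activator VorR is absent, so *quvD* is not transcribed.
So QuvD is not produced.
Required activator QuvD is absent, so *haxR* is not transcribed.
So HaxR is not produced.
Rhamnulose is absent, so RudZ is inactive.
No activator is available at the *cilE* promoter, so *cilE* is not transcribed.
So CilE is not produced.
Required activator CilE is absent, so *sibW* is not transcribed.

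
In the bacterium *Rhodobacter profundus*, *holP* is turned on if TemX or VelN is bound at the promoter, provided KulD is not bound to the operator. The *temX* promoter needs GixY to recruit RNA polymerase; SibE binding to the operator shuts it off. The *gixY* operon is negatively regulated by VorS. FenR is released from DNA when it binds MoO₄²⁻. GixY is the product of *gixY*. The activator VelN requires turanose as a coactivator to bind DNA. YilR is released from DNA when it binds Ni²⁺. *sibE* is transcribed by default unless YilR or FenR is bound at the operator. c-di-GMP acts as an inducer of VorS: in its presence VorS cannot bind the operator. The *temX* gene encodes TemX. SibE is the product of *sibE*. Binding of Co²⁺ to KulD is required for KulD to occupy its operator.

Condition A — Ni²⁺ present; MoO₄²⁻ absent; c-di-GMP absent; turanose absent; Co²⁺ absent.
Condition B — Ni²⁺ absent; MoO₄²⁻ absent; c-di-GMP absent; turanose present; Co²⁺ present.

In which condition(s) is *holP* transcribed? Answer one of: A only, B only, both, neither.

neither

Condition A:
Ni²⁺ is present, so YilR is inactive.
MoO₄²⁻ is absent, so FenR is active.
With repressor FenR bound, *sibE* is not transcribed.
So SibE is not produced.
c-di-GMP is absent, so VorS is active.
With repressor VorS bound, *gixY* is not transcribed.
So GixY is not produced.
Required activator GixY is absent, so *temX* is not transcribed.
So TemX is not produced.
Turanose is absent, so VelN is inactive.
Co²⁺ is absent, so KulD is inactive.
No activator is available at the *holP* promoter, so *holP* is not transcribed.
→ *holP* is OFF in A.
Condition B:
Ni²⁺ is absent, so YilR is active.
MoO₄²⁻ is absent, so FenR is active.
With repressor YilR bound, *sibE* is not transcribed.
So SibE is not produced.
c-di-GMP is absent, so VorS is active.
With repressor VorS bound, *gixY* is not transcribed.
So GixY is not produced.
Required activator GixY is absent, so *temX* is not transcribed.
So TemX is not produced.
Turanose is present, so VelN is active.
Co²⁺ is present, so KulD is active.
With repressor KulD bound, *holP* is not transcribed.
→ *holP* is OFF in B.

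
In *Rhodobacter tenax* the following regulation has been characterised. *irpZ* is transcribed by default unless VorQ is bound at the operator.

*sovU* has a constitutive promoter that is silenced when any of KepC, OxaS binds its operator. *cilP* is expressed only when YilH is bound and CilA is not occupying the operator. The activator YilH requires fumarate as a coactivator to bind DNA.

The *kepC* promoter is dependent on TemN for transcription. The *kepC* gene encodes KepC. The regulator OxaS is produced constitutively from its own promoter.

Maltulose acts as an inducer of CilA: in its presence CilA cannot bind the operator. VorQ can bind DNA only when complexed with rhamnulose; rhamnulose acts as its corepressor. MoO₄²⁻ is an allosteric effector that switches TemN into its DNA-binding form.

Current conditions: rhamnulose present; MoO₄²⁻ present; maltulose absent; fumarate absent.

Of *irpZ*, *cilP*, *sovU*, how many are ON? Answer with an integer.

Rhamnulose is present, so VorQ is active.
With repressor VorQ bound, *irpZ* is not transcribed.
→ *irpZ* is OFF.
Fumarate is absent, so YilH is inactive.
Maltulose is absent, so CilA is active.
With repressor CilA bound, *cilP* is not transcribed.
→ *cilP* is OFF.
MoO₄²⁻ is present, so TemN is active.
No repressor is bound and TemN is active, so *kepC* is transcribed.
So KepC is produced and active.
OxaS is produced constitutively and is active.
With repressor KepC bound, *sovU* is not transcribed.
→ *sovU* is OFF.
0 of the 3 genes are transcribed.

0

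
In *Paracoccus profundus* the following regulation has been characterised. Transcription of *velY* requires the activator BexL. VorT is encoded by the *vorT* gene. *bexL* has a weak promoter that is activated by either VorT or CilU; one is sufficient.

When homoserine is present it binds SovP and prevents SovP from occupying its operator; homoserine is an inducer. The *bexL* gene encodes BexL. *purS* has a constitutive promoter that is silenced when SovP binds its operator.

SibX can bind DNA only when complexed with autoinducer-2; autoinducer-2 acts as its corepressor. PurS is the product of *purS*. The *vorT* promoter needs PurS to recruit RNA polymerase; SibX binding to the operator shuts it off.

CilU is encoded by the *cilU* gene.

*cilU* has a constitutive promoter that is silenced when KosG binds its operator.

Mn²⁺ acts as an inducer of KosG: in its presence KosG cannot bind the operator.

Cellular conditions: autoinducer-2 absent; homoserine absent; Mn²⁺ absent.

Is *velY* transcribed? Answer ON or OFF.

OFF

Homoserine is absent, so SovP is active.
With repressor SovP bound, *purS* is not transcribed.
So PurS is not produced.
Autoinducer-2 is absent, so SibX is inactive.
Required activator PurS is absent, so *vorT* is not transcribed.
So VorT is not produced.
Mn²⁺ is absent, so KosG is active.
With repressor KosG bound, *cilU* is not transcribed.
So CilU is not produced.
No activator is available at the *bexL* promoter, so *bexL* is not transcribed.
So BexL is not produced.
Required activator BexL is absent, so *velY* is not transcribed.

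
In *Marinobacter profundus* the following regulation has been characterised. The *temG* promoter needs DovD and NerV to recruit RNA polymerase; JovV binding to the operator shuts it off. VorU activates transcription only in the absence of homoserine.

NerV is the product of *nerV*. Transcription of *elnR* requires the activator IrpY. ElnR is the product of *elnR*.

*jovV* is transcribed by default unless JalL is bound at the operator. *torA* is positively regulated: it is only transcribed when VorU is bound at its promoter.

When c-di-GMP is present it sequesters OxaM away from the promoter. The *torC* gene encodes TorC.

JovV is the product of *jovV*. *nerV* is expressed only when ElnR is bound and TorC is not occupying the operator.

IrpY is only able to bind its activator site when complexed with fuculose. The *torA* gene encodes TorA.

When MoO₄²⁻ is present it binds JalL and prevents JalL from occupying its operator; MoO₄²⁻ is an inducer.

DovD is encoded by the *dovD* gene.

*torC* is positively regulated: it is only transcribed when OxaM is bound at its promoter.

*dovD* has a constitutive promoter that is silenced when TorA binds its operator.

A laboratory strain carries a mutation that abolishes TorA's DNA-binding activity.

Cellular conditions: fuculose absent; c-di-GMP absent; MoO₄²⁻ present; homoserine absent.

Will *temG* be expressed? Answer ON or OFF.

TorA is non-functional in this strain, so it has no effect.
With no repressor bound, *dovD* is transcribed.
So DovD is produced and active.
MoO₄²⁻ is present, so JalL is inactive.
With no repressor bound, *jovV* is transcribed.
So JovV is produced and active.
Fuculose is absent, so IrpY is inactive.
Required activator IrpY is absent, so *elnR* is not transcribed.
So ElnR is not produced.
c-di-GMP is absent, so OxaM is active.
No repressor is bound and OxaM is active, so *torC* is transcribed.
So TorC is produced and active.
With repressor TorC bound, *nerV* is not transcribed.
So NerV is not produced.
With repressor JovV bound, *temG* is not transcribed.

OFF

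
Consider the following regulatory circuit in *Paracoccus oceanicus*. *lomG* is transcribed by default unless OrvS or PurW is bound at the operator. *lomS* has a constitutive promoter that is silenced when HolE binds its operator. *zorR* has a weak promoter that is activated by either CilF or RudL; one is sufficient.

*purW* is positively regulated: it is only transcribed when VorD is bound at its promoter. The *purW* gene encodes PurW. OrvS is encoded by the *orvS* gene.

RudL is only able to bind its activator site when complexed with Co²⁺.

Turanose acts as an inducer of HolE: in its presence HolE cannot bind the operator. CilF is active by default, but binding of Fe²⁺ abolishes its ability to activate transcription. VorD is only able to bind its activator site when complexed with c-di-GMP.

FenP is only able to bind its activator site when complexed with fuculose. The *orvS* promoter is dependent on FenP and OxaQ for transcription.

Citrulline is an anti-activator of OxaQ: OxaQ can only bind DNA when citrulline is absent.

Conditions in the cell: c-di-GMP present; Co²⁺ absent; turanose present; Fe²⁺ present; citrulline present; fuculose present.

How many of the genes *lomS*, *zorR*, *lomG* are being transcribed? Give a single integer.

Turanose is present, so HolE is inactive.
With no repressor bound, *lomS* is transcribed.
→ *lomS* is ON.
Fe²⁺ is present, so CilF is inactive.
Co²⁺ is absent, so RudL is inactive.
No activator is available at the *zorR* promoter, so *zorR* is not transcribed.
→ *zorR* is OFF.
Fuculose is present, so FenP is active.
Citrulline is present, so OxaQ is inactive.
Required activator OxaQ is absent, so *orvS* is not transcribed.
So OrvS is not produced.
c-di-GMP is present, so VorD is active.
No repressor is bound and VorD is active, so *purW* is transcribed.
So PurW is produced and active.
With repressor PurW bound, *lomG* is not transcribed.
→ *lomG* is OFF.
1 of the 3 genes is transcribed.

1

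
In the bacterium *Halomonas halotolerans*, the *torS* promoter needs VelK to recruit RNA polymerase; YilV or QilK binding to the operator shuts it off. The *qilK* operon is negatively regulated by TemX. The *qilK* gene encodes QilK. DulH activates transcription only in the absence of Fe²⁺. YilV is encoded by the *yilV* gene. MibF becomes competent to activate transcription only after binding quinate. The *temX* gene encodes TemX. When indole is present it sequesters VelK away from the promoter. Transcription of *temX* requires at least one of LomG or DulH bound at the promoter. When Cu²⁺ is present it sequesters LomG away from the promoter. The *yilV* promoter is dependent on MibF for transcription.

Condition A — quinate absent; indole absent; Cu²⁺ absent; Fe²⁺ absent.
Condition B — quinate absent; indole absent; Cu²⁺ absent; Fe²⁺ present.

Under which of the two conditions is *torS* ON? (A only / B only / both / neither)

both

Condition A:
Quinate is absent, so MibF is inactive.
Required activator MibF is absent, so *yilV* is not transcribed.
So YilV is not produced.
Indole is absent, so VelK is active.
Cu²⁺ is absent, so LomG is active.
Fe²⁺ is absent, so DulH is active.
Activator LomG is present, so *temX* is transcribed.
So TemX is produced and active.
With repressor TemX bound, *qilK* is not transcribed.
So QilK is not produced.
No repressor is bound and VelK is active, so *torS* is transcribed.
→ *torS* is ON in A.
Condition B:
Quinate is absent, so MibF is inactive.
Required activator MibF is absent, so *yilV* is not transcribed.
So YilV is not produced.
Indole is absent, so VelK is active.
Cu²⁺ is absent, so LomG is active.
Fe²⁺ is present, so DulH is inactive.
Activator LomG is present, so *temX* is transcribed.
So TemX is produced and active.
With repressor TemX bound, *qilK* is not transcribed.
So QilK is not produced.
No repressor is bound and VelK is active, so *torS* is transcribed.
→ *torS* is ON in B.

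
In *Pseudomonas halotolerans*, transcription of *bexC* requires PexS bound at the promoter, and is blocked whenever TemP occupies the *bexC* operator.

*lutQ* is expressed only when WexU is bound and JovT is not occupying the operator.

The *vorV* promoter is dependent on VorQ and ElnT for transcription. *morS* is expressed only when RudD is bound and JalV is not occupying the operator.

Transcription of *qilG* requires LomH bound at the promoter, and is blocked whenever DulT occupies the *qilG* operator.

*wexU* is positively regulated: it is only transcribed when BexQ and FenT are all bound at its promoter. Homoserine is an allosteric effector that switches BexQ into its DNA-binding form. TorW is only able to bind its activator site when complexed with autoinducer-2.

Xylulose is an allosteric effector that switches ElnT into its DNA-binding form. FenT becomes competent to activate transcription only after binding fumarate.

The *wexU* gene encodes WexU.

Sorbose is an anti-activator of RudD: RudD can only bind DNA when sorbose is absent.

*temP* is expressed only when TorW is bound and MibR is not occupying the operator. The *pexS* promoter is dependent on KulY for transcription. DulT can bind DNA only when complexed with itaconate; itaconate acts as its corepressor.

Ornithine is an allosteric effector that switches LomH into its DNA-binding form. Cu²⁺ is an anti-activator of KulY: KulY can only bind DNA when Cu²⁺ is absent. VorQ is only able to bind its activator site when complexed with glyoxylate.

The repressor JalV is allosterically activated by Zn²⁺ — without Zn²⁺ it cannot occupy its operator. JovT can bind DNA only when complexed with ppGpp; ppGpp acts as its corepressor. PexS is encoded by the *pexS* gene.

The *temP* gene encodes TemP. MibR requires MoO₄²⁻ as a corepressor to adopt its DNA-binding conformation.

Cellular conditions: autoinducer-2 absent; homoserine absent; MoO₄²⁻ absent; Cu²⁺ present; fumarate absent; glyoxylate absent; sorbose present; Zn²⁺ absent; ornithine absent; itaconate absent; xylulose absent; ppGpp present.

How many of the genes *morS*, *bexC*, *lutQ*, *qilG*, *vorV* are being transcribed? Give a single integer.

Zn²⁺ is absent, so JalV is inactive.
Sorbose is present, so RudD is inactive.
Required activator RudD is absent, so *morS* is not transcribed.
→ *morS* is OFF.
MoO₄²⁻ is absent, so MibR is inactive.
Autoinducer-2 is absent, so TorW is inactive.
Required activator TorW is absent, so *temP* is not transcribed.
So TemP is not produced.
Cu²⁺ is present, so KulY is inactive.
Required activator KulY is absent, so *pexS* is not transcribed.
So PexS is not produced.
Required activator PexS is absent, so *bexC* is not transcribed.
→ *bexC* is OFF.
Homoserine is absent, so BexQ is inactive.
Fumarate is absent, so FenT is inactive.
Required activator BexQ is absent, so *wexU* is not transcribed.
So WexU is not produced.
ppGpp is present, so JovT is active.
With repressor JovT bound, *lutQ* is not transcribed.
→ *lutQ* is OFF.
Ornithine is absent, so LomH is inactive.
Itaconate is absent, so DulT is inactive.
Required activator LomH is absent, so *qilG* is not transcribed.
→ *qilG* is OFF.
Glyoxylate is absent, so VorQ is inactive.
Xylulose is absent, so ElnT is inactive.
Required activator VorQ is absent, so *vorV* is not transcribed.
→ *vorV* is OFF.
0 of the 5 genes are transcribed.

0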